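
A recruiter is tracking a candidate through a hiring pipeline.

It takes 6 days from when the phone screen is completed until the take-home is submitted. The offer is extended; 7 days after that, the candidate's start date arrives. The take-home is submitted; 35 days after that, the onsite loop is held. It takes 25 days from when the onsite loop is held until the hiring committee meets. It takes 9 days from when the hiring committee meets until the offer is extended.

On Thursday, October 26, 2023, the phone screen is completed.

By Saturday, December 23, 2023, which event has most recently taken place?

The phone screen is completed: Oct 26, 2023.
The take-home is submitted: Oct 26, 2023 + 6 days = Nov 1, 2023.
The onsite loop is held: Nov 1, 2023 + 35 days = Dec 6, 2023.
The hiring committee meets: Dec 6, 2023 + 25 days = Dec 31, 2023.
The offer is extended: Dec 31, 2023 + 9 days = Jan 9, 2024.
The candidate's start date arrives: Jan 9, 2024 + 7 days = Jan 16, 2024.
Dec 23, 2023 falls between when the onsite loop is held (Dec 6, 2023) and when the hiring committee meets (Dec 31, 2023).

The onsite loop is held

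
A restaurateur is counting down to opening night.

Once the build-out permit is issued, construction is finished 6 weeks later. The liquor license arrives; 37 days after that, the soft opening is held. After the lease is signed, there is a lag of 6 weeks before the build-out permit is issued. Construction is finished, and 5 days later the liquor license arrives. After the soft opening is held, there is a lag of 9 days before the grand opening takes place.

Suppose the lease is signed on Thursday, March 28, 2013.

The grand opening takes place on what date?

Saturday, August 10, 2013

The lease is signed: Mar 28, 2013.
The build-out permit is issued: Mar 28, 2013 + 6 weeks = May 9, 2013.
Construction is finished: May 9, 2013 + 6 weeks = Jun 20, 2013.
The liquor license arrives: Jun 20, 2013 + 5 days = Jun 25, 2013.
The soft opening is held: Jun 25, 2013 + 37 days = Aug 1, 2013.
The grand opening takes place: Aug 1, 2013 + 9 days = Aug 10, 2013.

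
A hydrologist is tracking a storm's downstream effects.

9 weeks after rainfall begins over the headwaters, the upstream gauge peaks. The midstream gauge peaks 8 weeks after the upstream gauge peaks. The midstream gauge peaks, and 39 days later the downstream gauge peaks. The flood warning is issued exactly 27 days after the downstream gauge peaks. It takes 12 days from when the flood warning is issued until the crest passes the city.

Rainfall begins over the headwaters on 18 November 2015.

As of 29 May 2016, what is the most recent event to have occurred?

The flood warning is issued

Rainfall begins over the headwaters: Nov 18, 2015.
The upstream gauge peaks: Nov 18, 2015 + 9 weeks = Jan 20, 2016.
The midstream gauge peaks: Jan 20, 2016 + 8 weeks = Mar 16, 2016.
The downstream gauge peaks: Mar 16, 2016 + 39 days = Apr 24, 2016.
The flood warning is issued: Apr 24, 2016 + 27 days = May 21, 2016.
The crest passes the city: May 21, 2016 + 12 days = Jun 2, 2016.
May 29, 2016 falls between when the flood warning is issued (May 21, 2016) and when the crest passes the city (Jun 2, 2016).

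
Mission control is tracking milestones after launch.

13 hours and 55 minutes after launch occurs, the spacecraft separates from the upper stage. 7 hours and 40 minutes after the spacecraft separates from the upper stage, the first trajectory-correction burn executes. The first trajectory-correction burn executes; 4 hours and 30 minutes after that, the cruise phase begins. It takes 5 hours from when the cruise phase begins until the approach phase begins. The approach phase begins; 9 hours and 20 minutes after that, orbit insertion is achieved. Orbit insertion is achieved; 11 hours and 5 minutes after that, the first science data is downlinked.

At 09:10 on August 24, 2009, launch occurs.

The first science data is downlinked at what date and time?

12:40 on August 26, 2009

Launch occurs: 09:10 Aug 24, 2009.
The spacecraft separates from the upper stage: 09:10 Aug 24, 2009 + 13h55m = 23:05 Aug 24, 2009.
The first trajectory-correction burn executes: 23:05 Aug 24, 2009 + 7h40m = 06:45 Aug 25, 2009.
The cruise phase begins: 06:45 Aug 25, 2009 + 4h30m = 11:15 Aug 25, 2009.
The approach phase begins: 11:15 Aug 25, 2009 + 5h = 16:15 Aug 25, 2009.
Orbit insertion is achieved: 16:15 Aug 25, 2009 + 9h20m = 01:35 Aug 26, 2009.
The first science data is downlinked: 01:35 Aug 26, 2009 + 11h05m = 12:40 Aug 26, 2009.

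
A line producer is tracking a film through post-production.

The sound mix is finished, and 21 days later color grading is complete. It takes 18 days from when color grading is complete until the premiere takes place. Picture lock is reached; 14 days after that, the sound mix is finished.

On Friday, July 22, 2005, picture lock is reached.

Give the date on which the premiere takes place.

Tuesday, September 13, 2005

Picture lock is reached: Jul 22, 2005.
The sound mix is finished: Jul 22, 2005 + 14 days = Aug 5, 2005.
Color grading is complete: Aug 5, 2005 + 21 days = Aug 26, 2005.
The premiere takes place: Aug 26, 2005 + 18 days = Sep 13, 2005.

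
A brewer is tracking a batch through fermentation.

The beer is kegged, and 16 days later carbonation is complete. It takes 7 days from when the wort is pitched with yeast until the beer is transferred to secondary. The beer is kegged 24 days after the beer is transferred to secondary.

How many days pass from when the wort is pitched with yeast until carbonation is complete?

47 days

Causal path: the wort is pitched with yeast → the beer is transferred to secondary → the beer is kegged → carbonation is complete.
Total delay along the path: 7 + 24 + 16 = 47 days.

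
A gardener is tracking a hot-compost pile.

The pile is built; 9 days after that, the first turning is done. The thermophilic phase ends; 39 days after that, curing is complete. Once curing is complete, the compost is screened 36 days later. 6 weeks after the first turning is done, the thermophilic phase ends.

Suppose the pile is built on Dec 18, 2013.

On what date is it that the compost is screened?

The pile is built: Dec 18, 2013.
The first turning is done: Dec 18, 2013 + 9 days = Dec 27, 2013.
The thermophilic phase ends: Dec 27, 2013 + 6 weeks = Feb 7, 2014.
Curing is complete: Feb 7, 2014 + 39 days = Mar 18, 2014.
The compost is screened: Mar 18, 2014 + 36 days = Apr 23, 2014.

Apr 23, 2014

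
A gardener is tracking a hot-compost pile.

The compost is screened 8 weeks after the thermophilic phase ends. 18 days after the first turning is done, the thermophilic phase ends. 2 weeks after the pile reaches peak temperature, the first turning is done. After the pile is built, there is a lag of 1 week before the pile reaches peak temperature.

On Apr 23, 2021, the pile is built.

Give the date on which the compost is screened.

Jul 27, 2021

The pile is built: Apr 23, 2021.
The pile reaches peak temperature: Apr 23, 2021 + 1 week = Apr 30, 2021.
The first turning is done: Apr 30, 2021 + 2 weeks = May 14, 2021.
The thermophilic phase ends: May 14, 2021 + 18 days = Jun 1, 2021.
The compost is screened: Jun 1, 2021 + 8 weeks = Jul 27, 2021.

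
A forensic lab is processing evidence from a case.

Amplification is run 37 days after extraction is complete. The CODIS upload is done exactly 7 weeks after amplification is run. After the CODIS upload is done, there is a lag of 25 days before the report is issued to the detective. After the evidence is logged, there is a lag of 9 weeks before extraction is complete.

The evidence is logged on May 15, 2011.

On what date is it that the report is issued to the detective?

The evidence is logged: May 15, 2011.
Extraction is complete: May 15, 2011 + 9 weeks = Jul 17, 2011.
Amplification is run: Jul 17, 2011 + 37 days = Aug 23, 2011.
The CODIS upload is done: Aug 23, 2011 + 7 weeks = Oct 11, 2011.
The report is issued to the detective: Oct 11, 2011 + 25 days = Nov 5, 2011.

Nov 5, 2011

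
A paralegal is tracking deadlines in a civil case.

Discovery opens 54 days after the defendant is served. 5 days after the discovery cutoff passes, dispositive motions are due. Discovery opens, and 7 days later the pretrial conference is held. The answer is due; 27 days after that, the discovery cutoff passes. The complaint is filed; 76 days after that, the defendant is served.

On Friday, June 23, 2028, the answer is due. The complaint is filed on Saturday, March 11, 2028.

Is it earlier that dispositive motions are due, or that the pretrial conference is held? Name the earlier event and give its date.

The answer is due: Jun 23, 2028.
The discovery cutoff passes: Jun 23, 2028 + 27 days = Jul 20, 2028.
Dispositive motions are due: Jul 20, 2028 + 5 days = Jul 25, 2028.
The complaint is filed: Mar 11, 2028.
The defendant is served: Mar 11, 2028 + 76 days = May 26, 2028.
Discovery opens: May 26, 2028 + 54 days = Jul 19, 2028.
The pretrial conference is held: Jul 19, 2028 + 7 days = Jul 26, 2028.
Comparing: dispositive motions are due on Jul 25, 2028 vs the pretrial conference is held on Jul 26, 2028. Earlier: dispositive motions are due.

Dispositive motions are due — Tuesday, July 25, 2028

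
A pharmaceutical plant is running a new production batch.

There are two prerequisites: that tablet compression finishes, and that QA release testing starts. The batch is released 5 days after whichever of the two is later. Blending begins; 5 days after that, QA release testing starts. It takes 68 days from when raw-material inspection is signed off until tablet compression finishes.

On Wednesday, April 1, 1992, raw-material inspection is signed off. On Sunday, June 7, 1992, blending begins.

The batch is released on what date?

Raw-material inspection is signed off: Apr 1, 1992.
Tablet compression finishes: Apr 1, 1992 + 68 days = Jun 8, 1992.
Blending begins: Jun 7, 1992.
QA release testing starts: Jun 7, 1992 + 5 days = Jun 12, 1992.
Both prerequisites met — tablet compression finishes (Jun 8, 1992), QA release testing starts (Jun 12, 1992); the later is Jun 12, 1992.
The batch is released: Jun 12, 1992 + 5 days = Jun 17, 1992.

Wednesday, June 17, 1992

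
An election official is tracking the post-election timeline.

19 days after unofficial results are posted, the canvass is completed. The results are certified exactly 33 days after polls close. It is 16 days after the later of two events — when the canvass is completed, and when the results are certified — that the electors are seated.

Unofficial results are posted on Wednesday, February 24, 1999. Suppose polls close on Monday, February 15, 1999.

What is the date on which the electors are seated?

Unofficial results are posted: Feb 24, 1999.
The canvass is completed: Feb 24, 1999 + 19 days = Mar 15, 1999.
Polls close: Feb 15, 1999.
The results are certified: Feb 15, 1999 + 33 days = Mar 20, 1999.
Both prerequisites met — the canvass is completed (Mar 15, 1999), the results are certified (Mar 20, 1999); the later is Mar 20, 1999.
The electors are seated: Mar 20, 1999 + 16 days = Apr 5, 1999.

Monday, April 5, 1999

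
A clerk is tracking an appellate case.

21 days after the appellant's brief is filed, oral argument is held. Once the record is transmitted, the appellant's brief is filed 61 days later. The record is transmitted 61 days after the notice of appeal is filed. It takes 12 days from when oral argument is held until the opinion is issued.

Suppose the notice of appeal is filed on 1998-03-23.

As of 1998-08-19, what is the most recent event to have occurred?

Oral argument is held

The notice of appeal is filed: Mar 23, 1998.
The record is transmitted: Mar 23, 1998 + 61 days = May 23, 1998.
The appellant's brief is filed: May 23, 1998 + 61 days = Jul 23, 1998.
Oral argument is held: Jul 23, 1998 + 21 days = Aug 13, 1998.
The opinion is issued: Aug 13, 1998 + 12 days = Aug 25, 1998.
Aug 19, 1998 falls between when oral argument is held (Aug 13, 1998) and when the opinion is issued (Aug 25, 1998).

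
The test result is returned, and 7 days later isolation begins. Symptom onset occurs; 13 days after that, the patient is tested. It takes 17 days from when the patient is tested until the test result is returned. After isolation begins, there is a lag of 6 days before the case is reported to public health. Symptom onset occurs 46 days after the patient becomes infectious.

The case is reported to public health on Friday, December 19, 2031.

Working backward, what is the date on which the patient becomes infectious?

Sunday, September 21, 2031

The case is reported to public health: Dec 19, 2031.
Isolation begins: Dec 19, 2031 − 6 days = Dec 13, 2031.
The test result is returned: Dec 13, 2031 − 7 days = Dec 6, 2031.
The patient is tested: Dec 6, 2031 − 17 days = Nov 19, 2031.
Symptom onset occurs: Nov 19, 2031 − 13 days = Nov 6, 2031.
The patient becomes infectious: Nov 6, 2031 − 46 days = Sep 21, 2031.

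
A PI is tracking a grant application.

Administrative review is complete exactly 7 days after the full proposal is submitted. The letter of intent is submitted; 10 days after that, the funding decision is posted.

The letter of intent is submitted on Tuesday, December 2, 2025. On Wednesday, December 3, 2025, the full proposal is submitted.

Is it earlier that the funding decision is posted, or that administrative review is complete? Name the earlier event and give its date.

Administrative review is complete — Wednesday, December 10, 2025

The letter of intent is submitted: Dec 2, 2025.
The funding decision is posted: Dec 2, 2025 + 10 days = Dec 12, 2025.
The full proposal is submitted: Dec 3, 2025.
Administrative review is complete: Dec 3, 2025 + 7 days = Dec 10, 2025.
Comparing: the funding decision is posted on Dec 12, 2025 vs administrative review is complete on Dec 10, 2025. Earlier: administrative review is complete.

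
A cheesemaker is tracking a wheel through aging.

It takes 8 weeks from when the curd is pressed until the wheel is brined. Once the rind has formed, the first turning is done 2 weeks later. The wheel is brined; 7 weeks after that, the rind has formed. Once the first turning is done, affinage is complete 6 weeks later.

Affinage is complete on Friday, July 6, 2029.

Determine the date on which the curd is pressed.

Friday, January 26, 2029

Affinage is complete: Jul 6, 2029.
The first turning is done: Jul 6, 2029 − 6 weeks = May 25, 2029.
The rind has formed: May 25, 2029 − 2 weeks = May 11, 2029.
The wheel is brined: May 11, 2029 − 7 weeks = Mar 23, 2029.
The curd is pressed: Mar 23, 2029 − 8 weeks = Jan 26, 2029.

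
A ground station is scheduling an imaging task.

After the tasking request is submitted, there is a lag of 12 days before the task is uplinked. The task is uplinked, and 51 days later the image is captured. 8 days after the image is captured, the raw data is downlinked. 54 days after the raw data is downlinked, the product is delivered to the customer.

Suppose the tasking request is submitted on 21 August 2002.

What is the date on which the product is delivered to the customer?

24 December 2002

The tasking request is submitted: Aug 21, 2002.
The task is uplinked: Aug 21, 2002 + 12 days = Sep 2, 2002.
The image is captured: Sep 2, 2002 + 51 days = Oct 23, 2002.
The raw data is downlinked: Oct 23, 2002 + 8 days = Oct 31, 2002.
The product is delivered to the customer: Oct 31, 2002 + 54 days = Dec 24, 2002.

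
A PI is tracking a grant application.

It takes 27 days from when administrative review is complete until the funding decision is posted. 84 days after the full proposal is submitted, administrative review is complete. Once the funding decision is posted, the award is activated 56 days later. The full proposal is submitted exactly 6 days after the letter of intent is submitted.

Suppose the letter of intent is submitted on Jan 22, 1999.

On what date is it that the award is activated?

The letter of intent is submitted: Jan 22, 1999.
The full proposal is submitted: Jan 22, 1999 + 6 days = Jan 28, 1999.
Administrative review is complete: Jan 28, 1999 + 84 days = Apr 22, 1999.
The funding decision is posted: Apr 22, 1999 + 27 days = May 19, 1999.
The award is activated: May 19, 1999 + 56 days = Jul 14, 1999.

Jul 14, 1999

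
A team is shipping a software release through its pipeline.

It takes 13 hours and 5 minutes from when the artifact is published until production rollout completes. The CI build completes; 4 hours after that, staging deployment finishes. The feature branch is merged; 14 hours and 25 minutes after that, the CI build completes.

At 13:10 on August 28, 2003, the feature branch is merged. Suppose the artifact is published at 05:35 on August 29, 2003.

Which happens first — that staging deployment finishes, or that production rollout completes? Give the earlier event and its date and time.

The feature branch is merged: 13:10 Aug 28, 2003.
The CI build completes: 13:10 Aug 28, 2003 + 14h25m = 03:35 Aug 29, 2003.
Staging deployment finishes: 03:35 Aug 29, 2003 + 4h = 07:35 Aug 29, 2003.
The artifact is published: 05:35 Aug 29, 2003.
Production rollout completes: 05:35 Aug 29, 2003 + 13h05m = 18:40 Aug 29, 2003.
Comparing: staging deployment finishes at 07:35 Aug 29, 2003 vs production rollout completes at 18:40 Aug 29, 2003. Earlier: staging deployment finishes.

Staging deployment finishes — 07:35 on August 29, 2003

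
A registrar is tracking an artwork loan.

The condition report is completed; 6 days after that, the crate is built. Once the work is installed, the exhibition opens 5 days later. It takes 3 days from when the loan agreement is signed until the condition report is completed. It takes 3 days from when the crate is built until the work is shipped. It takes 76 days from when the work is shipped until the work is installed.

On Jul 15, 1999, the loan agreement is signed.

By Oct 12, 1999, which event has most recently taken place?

The work is installed

The loan agreement is signed: Jul 15, 1999.
The condition report is completed: Jul 15, 1999 + 3 days = Jul 18, 1999.
The crate is built: Jul 18, 1999 + 6 days = Jul 24, 1999.
The work is shipped: Jul 24, 1999 + 3 days = Jul 27, 1999.
The work is installed: Jul 27, 1999 + 76 days = Oct 11, 1999.
The exhibition opens: Oct 11, 1999 + 5 days = Oct 16, 1999.
Oct 12, 1999 falls between when the work is installed (Oct 11, 1999) and when the exhibition opens (Oct 16, 1999).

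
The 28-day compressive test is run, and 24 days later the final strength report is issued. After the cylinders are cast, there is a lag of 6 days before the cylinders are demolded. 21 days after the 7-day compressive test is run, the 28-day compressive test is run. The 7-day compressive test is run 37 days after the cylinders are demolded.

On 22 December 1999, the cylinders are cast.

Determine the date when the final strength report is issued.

19 March 2000

The cylinders are cast: Dec 22, 1999.
The cylinders are demolded: Dec 22, 1999 + 6 days = Dec 28, 1999.
The 7-day compressive test is run: Dec 28, 1999 + 37 days = Feb 3, 2000.
The 28-day compressive test is run: Feb 3, 2000 + 21 days = Feb 24, 2000.
The final strength report is issued: Feb 24, 2000 + 24 days = Mar 19, 2000.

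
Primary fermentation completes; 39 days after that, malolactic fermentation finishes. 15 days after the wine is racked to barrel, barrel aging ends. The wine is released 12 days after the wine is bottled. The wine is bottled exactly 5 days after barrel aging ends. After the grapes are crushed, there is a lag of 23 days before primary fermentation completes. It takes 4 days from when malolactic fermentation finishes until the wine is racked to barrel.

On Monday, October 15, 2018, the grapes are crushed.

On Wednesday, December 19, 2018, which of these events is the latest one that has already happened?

Malolactic fermentation finishes

The grapes are crushed: Oct 15, 2018.
Primary fermentation completes: Oct 15, 2018 + 23 days = Nov 7, 2018.
Malolactic fermentation finishes: Nov 7, 2018 + 39 days = Dec 16, 2018.
The wine is racked to barrel: Dec 16, 2018 + 4 days = Dec 20, 2018.
Barrel aging ends: Dec 20, 2018 + 15 days = Jan 4, 2019.
The wine is bottled: Jan 4, 2019 + 5 days = Jan 9, 2019.
The wine is released: Jan 9, 2019 + 12 days = Jan 21, 2019.
Dec 19, 2018 falls between when malolactic fermentation finishes (Dec 16, 2018) and when the wine is racked to barrel (Dec 20, 2018).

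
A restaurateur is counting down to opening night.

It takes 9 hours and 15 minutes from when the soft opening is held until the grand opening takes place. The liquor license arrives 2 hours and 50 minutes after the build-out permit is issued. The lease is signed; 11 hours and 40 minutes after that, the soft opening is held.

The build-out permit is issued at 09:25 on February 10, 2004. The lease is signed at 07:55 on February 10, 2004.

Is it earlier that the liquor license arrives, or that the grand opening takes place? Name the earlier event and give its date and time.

The build-out permit is issued: 09:25 Feb 10, 2004.
The liquor license arrives: 09:25 Feb 10, 2004 + 2h50m = 12:15 Feb 10, 2004.
The lease is signed: 07:55 Feb 10, 2004.
The soft opening is held: 07:55 Feb 10, 2004 + 11h40m = 19:35 Feb 10, 2004.
The grand opening takes place: 19:35 Feb 10, 2004 + 9h15m = 04:50 Feb 11, 2004.
Comparing: the liquor license arrives at 12:15 Feb 10, 2004 vs the grand opening takes place at 04:50 Feb 11, 2004. Earlier: the liquor license arrives.

The liquor license arrives — 12:15 on February 10, 2004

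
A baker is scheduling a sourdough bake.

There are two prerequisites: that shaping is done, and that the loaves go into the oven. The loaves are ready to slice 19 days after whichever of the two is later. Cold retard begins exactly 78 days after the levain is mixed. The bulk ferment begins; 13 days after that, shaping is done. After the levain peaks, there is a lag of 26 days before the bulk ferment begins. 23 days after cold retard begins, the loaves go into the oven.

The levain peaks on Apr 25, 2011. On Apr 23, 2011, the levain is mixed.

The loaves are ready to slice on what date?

Aug 21, 2011

The levain peaks: Apr 25, 2011.
The bulk ferment begins: Apr 25, 2011 + 26 days = May 21, 2011.
Shaping is done: May 21, 2011 + 13 days = Jun 3, 2011.
The levain is mixed: Apr 23, 2011.
Cold retard begins: Apr 23, 2011 + 78 days = Jul 10, 2011.
The loaves go into the oven: Jul 10, 2011 + 23 days = Aug 2, 2011.
Both prerequisites met — shaping is done (Jun 3, 2011), the loaves go into the oven (Aug 2, 2011); the later is Aug 2, 2011.
The loaves are ready to slice: Aug 2, 2011 + 19 days = Aug 21, 2011.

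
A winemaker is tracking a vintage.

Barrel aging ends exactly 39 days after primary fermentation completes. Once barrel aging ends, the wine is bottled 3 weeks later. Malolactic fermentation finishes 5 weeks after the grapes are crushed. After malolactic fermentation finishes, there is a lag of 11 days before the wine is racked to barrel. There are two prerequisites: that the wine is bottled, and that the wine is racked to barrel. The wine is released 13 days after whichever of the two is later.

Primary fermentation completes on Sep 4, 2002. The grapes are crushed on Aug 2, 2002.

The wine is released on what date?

Nov 16, 2002

Primary fermentation completes: Sep 4, 2002.
Barrel aging ends: Sep 4, 2002 + 39 days = Oct 13, 2002.
The wine is bottled: Oct 13, 2002 + 3 weeks = Nov 3, 2002.
The grapes are crushed: Aug 2, 2002.
Malolactic fermentation finishes: Aug 2, 2002 + 5 weeks = Sep 6, 2002.
The wine is racked to barrel: Sep 6, 2002 + 11 days = Sep 17, 2002.
Both prerequisites met — the wine is bottled (Nov 3, 2002), the wine is racked to barrel (Sep 17, 2002); the later is Nov 3, 2002.
The wine is released: Nov 3, 2002 + 13 days = Nov 16, 2002.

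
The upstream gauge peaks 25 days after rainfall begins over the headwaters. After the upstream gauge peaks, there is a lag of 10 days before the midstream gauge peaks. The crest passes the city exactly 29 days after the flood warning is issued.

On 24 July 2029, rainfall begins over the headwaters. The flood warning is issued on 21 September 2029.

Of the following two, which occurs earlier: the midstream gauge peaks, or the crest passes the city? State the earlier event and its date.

Rainfall begins over the headwaters: Jul 24, 2029.
The upstream gauge peaks: Jul 24, 2029 + 25 days = Aug 18, 2029.
The midstream gauge peaks: Aug 18, 2029 + 10 days = Aug 28, 2029.
The flood warning is issued: Sep 21, 2029.
The crest passes the city: Sep 21, 2029 + 29 days = Oct 20, 2029.
Comparing: the midstream gauge peaks on Aug 28, 2029 vs the crest passes the city on Oct 20, 2029. Earlier: the midstream gauge peaks.

The midstream gauge peaks — 28 August 2029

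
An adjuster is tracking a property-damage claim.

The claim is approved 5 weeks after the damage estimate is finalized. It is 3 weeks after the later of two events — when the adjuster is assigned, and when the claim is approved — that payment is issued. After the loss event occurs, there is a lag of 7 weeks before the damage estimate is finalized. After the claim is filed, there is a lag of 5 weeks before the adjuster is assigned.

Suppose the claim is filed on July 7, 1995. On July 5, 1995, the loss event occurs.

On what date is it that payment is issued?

October 18, 1995

The claim is filed: Jul 7, 1995.
The adjuster is assigned: Jul 7, 1995 + 5 weeks = Aug 11, 1995.
The loss event occurs: Jul 5, 1995.
The damage estimate is finalized: Jul 5, 1995 + 7 weeks = Aug 23, 1995.
The claim is approved: Aug 23, 1995 + 5 weeks = Sep 27, 1995.
Both prerequisites met — the adjuster is assigned (Aug 11, 1995), the claim is approved (Sep 27, 1995); the later is Sep 27, 1995.
Payment is issued: Sep 27, 1995 + 3 weeks = Oct 18, 1995.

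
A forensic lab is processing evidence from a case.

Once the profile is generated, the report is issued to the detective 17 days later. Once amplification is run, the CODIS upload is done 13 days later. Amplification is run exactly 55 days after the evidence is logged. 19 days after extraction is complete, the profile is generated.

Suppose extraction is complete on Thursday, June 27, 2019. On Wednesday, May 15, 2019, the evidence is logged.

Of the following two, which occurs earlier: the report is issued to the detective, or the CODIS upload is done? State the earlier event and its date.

The CODIS upload is done — Monday, July 22, 2019

Extraction is complete: Jun 27, 2019.
The profile is generated: Jun 27, 2019 + 19 days = Jul 16, 2019.
The report is issued to the detective: Jul 16, 2019 + 17 days = Aug 2, 2019.
The evidence is logged: May 15, 2019.
Amplification is run: May 15, 2019 + 55 days = Jul 9, 2019.
The CODIS upload is done: Jul 9, 2019 + 13 days = Jul 22, 2019.
Comparing: the report is issued to the detective on Aug 2, 2019 vs the CODIS upload is done on Jul 22, 2019. Earlier: the CODIS upload is done.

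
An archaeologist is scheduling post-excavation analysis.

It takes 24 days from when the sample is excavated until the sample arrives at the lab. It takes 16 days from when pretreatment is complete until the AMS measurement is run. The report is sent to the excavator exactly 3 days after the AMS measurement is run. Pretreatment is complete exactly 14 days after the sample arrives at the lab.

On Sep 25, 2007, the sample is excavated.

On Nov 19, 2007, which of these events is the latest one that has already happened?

The sample is excavated: Sep 25, 2007.
The sample arrives at the lab: Sep 25, 2007 + 24 days = Oct 19, 2007.
Pretreatment is complete: Oct 19, 2007 + 14 days = Nov 2, 2007.
The AMS measurement is run: Nov 2, 2007 + 16 days = Nov 18, 2007.
The report is sent to the excavator: Nov 18, 2007 + 3 days = Nov 21, 2007.
Nov 19, 2007 falls between when the AMS measurement is run (Nov 18, 2007) and when the report is sent to the excavator (Nov 21, 2007).

The AMS measurement is run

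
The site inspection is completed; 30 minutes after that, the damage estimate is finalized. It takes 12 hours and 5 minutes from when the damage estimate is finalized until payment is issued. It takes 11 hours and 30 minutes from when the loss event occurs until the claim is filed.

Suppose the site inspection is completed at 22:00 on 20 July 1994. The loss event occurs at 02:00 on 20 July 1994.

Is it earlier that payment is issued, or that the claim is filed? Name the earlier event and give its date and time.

The site inspection is completed: 22:00 Jul 20, 1994.
The damage estimate is finalized: 22:00 Jul 20, 1994 + 30m = 22:30 Jul 20, 1994.
Payment is issued: 22:30 Jul 20, 1994 + 12h05m = 10:35 Jul 21, 1994.
The loss event occurs: 02:00 Jul 20, 1994.
The claim is filed: 02:00 Jul 20, 1994 + 11h30m = 13:30 Jul 20, 1994.
Comparing: payment is issued at 10:35 Jul 21, 1994 vs the claim is filed at 13:30 Jul 20, 1994. Earlier: the claim is filed.

The claim is filed — 13:30 on 20 July 1994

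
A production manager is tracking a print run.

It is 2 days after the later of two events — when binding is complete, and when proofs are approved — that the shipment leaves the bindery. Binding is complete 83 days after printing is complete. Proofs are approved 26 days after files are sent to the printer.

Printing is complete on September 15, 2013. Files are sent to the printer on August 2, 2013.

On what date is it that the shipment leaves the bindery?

December 9, 2013

Printing is complete: Sep 15, 2013.
Binding is complete: Sep 15, 2013 + 83 days = Dec 7, 2013.
Files are sent to the printer: Aug 2, 2013.
Proofs are approved: Aug 2, 2013 + 26 days = Aug 28, 2013.
Both prerequisites met — binding is complete (Dec 7, 2013), proofs are approved (Aug 28, 2013); the later is Dec 7, 2013.
The shipment leaves the bindery: Dec 7, 2013 + 2 days = Dec 9, 2013.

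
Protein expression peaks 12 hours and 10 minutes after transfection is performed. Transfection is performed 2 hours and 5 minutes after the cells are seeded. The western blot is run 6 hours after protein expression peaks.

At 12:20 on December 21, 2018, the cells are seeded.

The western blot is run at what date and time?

08:35 on December 22, 2018

The cells are seeded: 12:20 Dec 21, 2018.
Transfection is performed: 12:20 Dec 21, 2018 + 2h05m = 14:25 Dec 21, 2018.
Protein expression peaks: 14:25 Dec 21, 2018 + 12h10m = 02:35 Dec 22, 2018.
The western blot is run: 02:35 Dec 22, 2018 + 6h = 08:35 Dec 22, 2018.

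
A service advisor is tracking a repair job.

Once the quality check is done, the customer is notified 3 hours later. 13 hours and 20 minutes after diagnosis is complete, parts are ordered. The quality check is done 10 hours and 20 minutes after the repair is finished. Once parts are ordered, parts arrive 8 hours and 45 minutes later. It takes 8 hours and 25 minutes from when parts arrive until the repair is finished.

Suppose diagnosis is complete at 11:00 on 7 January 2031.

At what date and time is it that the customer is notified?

06:50 on 9 January 2031

Diagnosis is complete: 11:00 Jan 7, 2031.
Parts are ordered: 11:00 Jan 7, 2031 + 13h20m = 00:20 Jan 8, 2031.
Parts arrive: 00:20 Jan 8, 2031 + 8h45m = 09:05 Jan 8, 2031.
The repair is finished: 09:05 Jan 8, 2031 + 8h25m = 17:30 Jan 8, 2031.
The quality check is done: 17:30 Jan 8, 2031 + 10h20m = 03:50 Jan 9, 2031.
The customer is notified: 03:50 Jan 9, 2031 + 3h = 06:50 Jan 9, 2031.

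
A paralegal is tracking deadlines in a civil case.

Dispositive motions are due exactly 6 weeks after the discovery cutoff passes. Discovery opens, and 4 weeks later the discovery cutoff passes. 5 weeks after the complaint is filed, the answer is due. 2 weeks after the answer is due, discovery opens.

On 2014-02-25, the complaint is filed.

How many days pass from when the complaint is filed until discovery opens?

49 days

Causal path: the complaint is filed → the answer is due → discovery opens.
Total delay along the path: 5 + 2 weeks = 7 weeks = 49 days.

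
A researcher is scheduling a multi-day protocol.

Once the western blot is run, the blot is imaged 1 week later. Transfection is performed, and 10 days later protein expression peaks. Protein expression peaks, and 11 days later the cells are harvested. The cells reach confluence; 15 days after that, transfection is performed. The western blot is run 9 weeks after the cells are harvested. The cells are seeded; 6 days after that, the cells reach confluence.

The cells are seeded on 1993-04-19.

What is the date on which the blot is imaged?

The cells are seeded: Apr 19, 1993.
The cells reach confluence: Apr 19, 1993 + 6 days = Apr 25, 1993.
Transfection is performed: Apr 25, 1993 + 15 days = May 10, 1993.
Protein expression peaks: May 10, 1993 + 10 days = May 20, 1993.
The cells are harvested: May 20, 1993 + 11 days = May 31, 1993.
The western blot is run: May 31, 1993 + 9 weeks = Aug 2, 1993.
The blot is imaged: Aug 2, 1993 + 1 week = Aug 9, 1993.

1993-08-09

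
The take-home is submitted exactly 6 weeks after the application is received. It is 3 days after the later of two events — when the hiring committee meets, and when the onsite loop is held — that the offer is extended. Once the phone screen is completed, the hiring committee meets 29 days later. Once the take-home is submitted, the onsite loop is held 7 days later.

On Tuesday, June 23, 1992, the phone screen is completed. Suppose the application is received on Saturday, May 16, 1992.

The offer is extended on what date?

The phone screen is completed: Jun 23, 1992.
The hiring committee meets: Jun 23, 1992 + 29 days = Jul 22, 1992.
The application is received: May 16, 1992.
The take-home is submitted: May 16, 1992 + 6 weeks = Jun 27, 1992.
The onsite loop is held: Jun 27, 1992 + 7 days = Jul 4, 1992.
Both prerequisites met — the hiring committee meets (Jul 22, 1992), the onsite loop is held (Jul 4, 1992); the later is Jul 22, 1992.
The offer is extended: Jul 22, 1992 + 3 days = Jul 25, 1992.

Saturday, July 25, 1992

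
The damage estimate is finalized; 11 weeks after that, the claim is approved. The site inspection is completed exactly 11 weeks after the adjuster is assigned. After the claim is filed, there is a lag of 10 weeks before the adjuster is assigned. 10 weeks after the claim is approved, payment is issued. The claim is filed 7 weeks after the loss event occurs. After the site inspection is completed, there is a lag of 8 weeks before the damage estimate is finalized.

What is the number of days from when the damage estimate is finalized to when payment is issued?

147 days

Causal path: the damage estimate is finalized → the claim is approved → payment is issued.
Total delay along the path: 11 + 10 weeks = 21 weeks = 147 days.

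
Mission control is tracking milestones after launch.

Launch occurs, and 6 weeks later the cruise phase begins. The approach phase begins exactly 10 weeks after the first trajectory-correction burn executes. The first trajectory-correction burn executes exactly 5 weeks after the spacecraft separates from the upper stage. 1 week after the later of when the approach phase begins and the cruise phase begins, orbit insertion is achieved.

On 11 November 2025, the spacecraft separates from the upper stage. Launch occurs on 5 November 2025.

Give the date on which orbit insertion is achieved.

The spacecraft separates from the upper stage: Nov 11, 2025.
The first trajectory-correction burn executes: Nov 11, 2025 + 5 weeks = Dec 16, 2025.
The approach phase begins: Dec 16, 2025 + 10 weeks = Feb 24, 2026.
Launch occurs: Nov 5, 2025.
The cruise phase begins: Nov 5, 2025 + 6 weeks = Dec 17, 2025.
Both prerequisites met — the approach phase begins (Feb 24, 2026), the cruise phase begins (Dec 17, 2025); the later is Feb 24, 2026.
Orbit insertion is achieved: Feb 24, 2026 + 1 week = Mar 3, 2026.

3 March 2026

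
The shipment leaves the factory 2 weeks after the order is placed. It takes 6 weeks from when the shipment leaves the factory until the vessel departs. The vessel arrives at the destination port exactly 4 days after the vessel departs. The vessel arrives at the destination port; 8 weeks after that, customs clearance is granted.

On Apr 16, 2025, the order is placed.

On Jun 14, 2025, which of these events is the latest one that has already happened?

The order is placed: Apr 16, 2025.
The shipment leaves the factory: Apr 16, 2025 + 2 weeks = Apr 30, 2025.
The vessel departs: Apr 30, 2025 + 6 weeks = Jun 11, 2025.
The vessel arrives at the destination port: Jun 11, 2025 + 4 days = Jun 15, 2025.
Customs clearance is granted: Jun 15, 2025 + 8 weeks = Aug 10, 2025.
Jun 14, 2025 falls between when the vessel departs (Jun 11, 2025) and when the vessel arrives at the destination port (Jun 15, 2025).

The vessel departs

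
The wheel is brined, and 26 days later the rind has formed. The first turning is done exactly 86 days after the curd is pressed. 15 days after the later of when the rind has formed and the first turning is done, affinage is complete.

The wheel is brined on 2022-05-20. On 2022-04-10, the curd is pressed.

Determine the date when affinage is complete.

2022-07-20

The wheel is brined: May 20, 2022.
The rind has formed: May 20, 2022 + 26 days = Jun 15, 2022.
The curd is pressed: Apr 10, 2022.
The first turning is done: Apr 10, 2022 + 86 days = Jul 5, 2022.
Both prerequisites met — the rind has formed (Jun 15, 2022), the first turning is done (Jul 5, 2022); the later is Jul 5, 2022.
Affinage is complete: Jul 5, 2022 + 15 days = Jul 20, 2022.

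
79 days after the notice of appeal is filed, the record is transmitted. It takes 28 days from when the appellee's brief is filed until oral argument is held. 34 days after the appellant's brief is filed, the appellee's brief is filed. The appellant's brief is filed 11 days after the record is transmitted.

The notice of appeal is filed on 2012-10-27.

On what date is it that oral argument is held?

2013-03-28

The notice of appeal is filed: Oct 27, 2012.
The record is transmitted: Oct 27, 2012 + 79 days = Jan 14, 2013.
The appellant's brief is filed: Jan 14, 2013 + 11 days = Jan 25, 2013.
The appellee's brief is filed: Jan 25, 2013 + 34 days = Feb 28, 2013.
Oral argument is held: Feb 28, 2013 + 28 days = Mar 28, 2013.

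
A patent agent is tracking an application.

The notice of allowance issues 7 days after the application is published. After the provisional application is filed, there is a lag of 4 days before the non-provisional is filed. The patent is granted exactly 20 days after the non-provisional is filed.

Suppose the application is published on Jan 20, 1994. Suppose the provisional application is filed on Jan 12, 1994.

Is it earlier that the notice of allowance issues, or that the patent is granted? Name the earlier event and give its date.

The application is published: Jan 20, 1994.
The notice of allowance issues: Jan 20, 1994 + 7 days = Jan 27, 1994.
The provisional application is filed: Jan 12, 1994.
The non-provisional is filed: Jan 12, 1994 + 4 days = Jan 16, 1994.
The patent is granted: Jan 16, 1994 + 20 days = Feb 5, 1994.
Comparing: the notice of allowance issues on Jan 27, 1994 vs the patent is granted on Feb 5, 1994. Earlier: the notice of allowance issues.

The notice of allowance issues — Jan 27, 1994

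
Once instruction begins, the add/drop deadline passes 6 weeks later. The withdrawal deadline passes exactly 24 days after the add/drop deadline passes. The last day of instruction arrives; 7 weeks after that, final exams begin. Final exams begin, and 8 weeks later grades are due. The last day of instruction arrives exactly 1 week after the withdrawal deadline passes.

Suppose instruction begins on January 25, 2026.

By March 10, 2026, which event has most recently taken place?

The add/drop deadline passes

Instruction begins: Jan 25, 2026.
The add/drop deadline passes: Jan 25, 2026 + 6 weeks = Mar 8, 2026.
The withdrawal deadline passes: Mar 8, 2026 + 24 days = Apr 1, 2026.
The last day of instruction arrives: Apr 1, 2026 + 1 week = Apr 8, 2026.
Final exams begin: Apr 8, 2026 + 7 weeks = May 27, 2026.
Grades are due: May 27, 2026 + 8 weeks = Jul 22, 2026.
Mar 10, 2026 falls between when the add/drop deadline passes (Mar 8, 2026) and when the withdrawal deadline passes (Apr 1, 2026).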